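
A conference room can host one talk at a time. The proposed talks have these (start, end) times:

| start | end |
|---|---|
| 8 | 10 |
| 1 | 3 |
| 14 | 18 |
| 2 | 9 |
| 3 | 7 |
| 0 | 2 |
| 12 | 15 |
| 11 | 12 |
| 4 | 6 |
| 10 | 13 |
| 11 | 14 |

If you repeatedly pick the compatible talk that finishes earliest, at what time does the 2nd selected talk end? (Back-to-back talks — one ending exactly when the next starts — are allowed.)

By end time: (0,2), (1,3), (4,6), (3,7), (2,9), (8,10), (11,12), (10,13), (11,14), (12,15), (14,18).
Pick (0,2); next start ≥ 2 → (4,6); next start ≥ 6 → (8,10); next start ≥ 10 → (11,12); next start ≥ 12 → (12,15).
Selected: (0,2) (4,6) (8,10) (11,12) (12,15)

6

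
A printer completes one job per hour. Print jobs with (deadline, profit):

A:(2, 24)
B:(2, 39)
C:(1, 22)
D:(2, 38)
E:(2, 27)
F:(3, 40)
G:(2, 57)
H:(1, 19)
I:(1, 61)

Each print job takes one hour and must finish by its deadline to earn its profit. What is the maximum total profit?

158

Profit order: I=61 G=57 F=40 B=39 D=38 E=27 A=24 C=22 H=19
Assign: I→slot 1, G→slot 2, F→slot 3, B skipped, D skipped, E skipped, A skipped, C skipped, H skipped.
Slots: [1:I] [2:G] [3:F]
Profit = 61 + 57 + 40 = 158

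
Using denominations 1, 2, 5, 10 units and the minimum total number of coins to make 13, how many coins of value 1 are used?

1

13 − 1×10→3 − 1×2→1 − 1×1→0
Count of 1: 1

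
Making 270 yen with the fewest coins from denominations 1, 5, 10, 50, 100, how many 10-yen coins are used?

Use the largest denomination that fits, subtract, and repeat.
270 − 2×100→70 − 1×50→20 − 2×10→0
Count of 10: 2

2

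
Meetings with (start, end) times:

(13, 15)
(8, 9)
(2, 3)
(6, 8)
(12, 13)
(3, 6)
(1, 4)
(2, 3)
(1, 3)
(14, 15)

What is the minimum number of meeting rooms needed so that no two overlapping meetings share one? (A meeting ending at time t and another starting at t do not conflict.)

4

The answer is the maximum number of intervals overlapping at any instant.
Events (time:±→running): 1:+→1 1:+→2 2:+→3 2:+→4 … peak 4.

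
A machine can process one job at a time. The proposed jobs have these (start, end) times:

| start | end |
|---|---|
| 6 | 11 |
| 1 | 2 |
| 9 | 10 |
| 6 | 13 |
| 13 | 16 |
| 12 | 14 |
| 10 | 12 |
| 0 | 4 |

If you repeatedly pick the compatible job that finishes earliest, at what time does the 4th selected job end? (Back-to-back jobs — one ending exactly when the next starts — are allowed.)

Order by finish time; keep every interval that doesn't clash with the previous kept one.
By end time: (1,2), (0,4), (9,10), (6,11), (10,12), (6,13), (12,14), (13,16).
Pick (1,2); next start ≥ 2 → (9,10); next start ≥ 10 → (10,12); next start ≥ 12 → (12,14).
Selected: (1,2) (9,10) (10,12) (12,14)

14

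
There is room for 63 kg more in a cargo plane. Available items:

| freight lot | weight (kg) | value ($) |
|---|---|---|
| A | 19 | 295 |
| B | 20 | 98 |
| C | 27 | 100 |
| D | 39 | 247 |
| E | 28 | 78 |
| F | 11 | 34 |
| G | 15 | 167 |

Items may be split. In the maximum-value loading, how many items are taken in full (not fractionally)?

2

Greedy by value/weight ratio, highest first.
Order: A (295/19=15.53) > G (167/15=11.13) > D (247/39=6.33) > B (98/20=4.90) > C (100/27=3.70) > F (34/11=3.09) > E (78/28=2.79)
Fill: take A (19 @ 295) → take G (15 @ 167) → take 29/39 of D → 183.67; 63/63 used.
2 item(s) taken whole; one partial (take 29/39 of D).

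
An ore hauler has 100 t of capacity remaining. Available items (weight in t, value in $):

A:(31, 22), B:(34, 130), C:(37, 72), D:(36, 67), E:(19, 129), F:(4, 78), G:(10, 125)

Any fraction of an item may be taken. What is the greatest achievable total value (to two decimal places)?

526.22

Greedy by value/weight ratio, highest first.
Ratios (sorted): F 19.50, G 12.50, E 6.79, B 3.82, C 1.95, D 1.86, A 0.71
take F (4 @ 78); take G (10 @ 125); take E (19 @ 129); take B (34 @ 130); take 33/37 of C → 64.22. Capacity used 100/100.
Total value = 526.22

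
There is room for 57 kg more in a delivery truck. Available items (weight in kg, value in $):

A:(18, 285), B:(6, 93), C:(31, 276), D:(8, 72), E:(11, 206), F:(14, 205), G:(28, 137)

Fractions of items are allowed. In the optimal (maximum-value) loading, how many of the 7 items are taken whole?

5

Ratios (sorted): E 18.73, A 15.83, B 15.50, F 14.64, D 9.00, C 8.90, G 4.89
take E (11 @ 206); take A (18 @ 285); take B (6 @ 93); take F (14 @ 205); take D (8 @ 72). Capacity used 57/57.
5 item(s) taken whole.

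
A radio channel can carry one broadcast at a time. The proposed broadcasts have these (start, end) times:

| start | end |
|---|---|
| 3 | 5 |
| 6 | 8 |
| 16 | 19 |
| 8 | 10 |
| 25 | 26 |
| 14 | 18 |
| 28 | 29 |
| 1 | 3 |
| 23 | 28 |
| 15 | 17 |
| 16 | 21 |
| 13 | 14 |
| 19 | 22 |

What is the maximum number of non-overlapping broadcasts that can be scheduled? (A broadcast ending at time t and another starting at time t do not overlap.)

Order by finish time; keep every interval that doesn't clash with the previous kept one.
By end time: (1,3), (3,5), (6,8), (8,10), (13,14), (15,17), (14,18), (16,19), (16,21), (19,22), (25,26), (23,28), (28,29).
Pick (1,3); next start ≥ 3 → (3,5); next start ≥ 5 → (6,8); next start ≥ 8 → (8,10); next start ≥ 10 → (13,14); next start ≥ 14 → (15,17); next start ≥ 17 → (19,22); next start ≥ 22 → (25,26); next start ≥ 26 → (28,29).
Selected 9 broadcasts.

9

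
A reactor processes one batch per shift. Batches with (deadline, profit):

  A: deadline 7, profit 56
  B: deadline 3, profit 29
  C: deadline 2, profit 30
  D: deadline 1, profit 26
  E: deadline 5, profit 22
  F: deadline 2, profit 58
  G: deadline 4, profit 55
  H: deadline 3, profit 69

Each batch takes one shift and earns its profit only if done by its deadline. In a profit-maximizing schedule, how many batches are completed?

Sort by profit descending; place each in the latest free slot ≤ its deadline.
By profit: H(d3,69), F(d2,58), A(d7,56), G(d4,55), C(d2,30), B(d3,29), D(d1,26), E(d5,22)
H→slot 3; F→slot 2; A→slot 7; G→slot 4; C→slot 1; B skipped; D skipped; E→slot 5.
6 of 8 scheduled.

6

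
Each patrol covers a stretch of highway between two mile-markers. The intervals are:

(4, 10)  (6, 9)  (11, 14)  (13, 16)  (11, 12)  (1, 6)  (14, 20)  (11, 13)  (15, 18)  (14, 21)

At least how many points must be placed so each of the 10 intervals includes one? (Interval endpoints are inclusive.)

Sorted: [1,6] [6,9] [4,10] [11,12] [11,13] [11,14] [13,16] [15,18] [14,20] [14,21]
{[1,6],[6,9],[4,10]} hit by 6; {[11,12],[11,13],[11,14]} hit by 12; {[13,16],[15,18],[14,20],[14,21]} hit by 16.
Points: 6, 12, 16 (3 total).

3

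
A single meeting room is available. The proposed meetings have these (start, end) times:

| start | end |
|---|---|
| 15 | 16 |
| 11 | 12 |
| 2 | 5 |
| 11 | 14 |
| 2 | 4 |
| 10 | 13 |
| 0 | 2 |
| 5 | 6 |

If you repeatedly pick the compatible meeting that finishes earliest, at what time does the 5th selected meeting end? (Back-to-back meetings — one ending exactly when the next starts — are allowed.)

Greedy by earliest finish: after sorting by end time, pick each interval compatible with the last pick.
By end time: (0,2), (2,4), (2,5), (5,6), (11,12), (10,13), (11,14), (15,16).
Pick (0,2); next start ≥ 2 → (2,4); next start ≥ 4 → (5,6); next start ≥ 6 → (11,12); next start ≥ 12 → (15,16).
Selected: (0,2) (2,4) (5,6) (11,12) (15,16)

16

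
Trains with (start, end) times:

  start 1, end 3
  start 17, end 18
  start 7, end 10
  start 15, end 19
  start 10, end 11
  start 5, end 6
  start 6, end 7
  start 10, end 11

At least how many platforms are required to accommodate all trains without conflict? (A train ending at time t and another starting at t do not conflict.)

Events (time:±→running): 1:+→1 3:-→0 5:+→1 6:-→0 6:+→1 7:-→0 7:+→1 10:-→0 10:+→1 10:+→2 … peak 2.

2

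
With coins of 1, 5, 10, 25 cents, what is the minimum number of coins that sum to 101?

101 = 4×25 + 1×1
Total coins = 4 + 1 = 5

5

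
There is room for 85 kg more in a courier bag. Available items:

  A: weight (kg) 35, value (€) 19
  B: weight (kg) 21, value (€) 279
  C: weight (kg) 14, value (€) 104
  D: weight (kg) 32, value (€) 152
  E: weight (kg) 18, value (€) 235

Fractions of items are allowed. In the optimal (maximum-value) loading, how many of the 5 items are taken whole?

4

Greedy by value/weight ratio, highest first.
Ratios (sorted): B 13.29, E 13.06, C 7.43, D 4.75, A 0.54
take B (21 @ 279); take E (18 @ 235); take C (14 @ 104); take D (32 @ 152). Capacity used 85/85.
4 item(s) taken whole.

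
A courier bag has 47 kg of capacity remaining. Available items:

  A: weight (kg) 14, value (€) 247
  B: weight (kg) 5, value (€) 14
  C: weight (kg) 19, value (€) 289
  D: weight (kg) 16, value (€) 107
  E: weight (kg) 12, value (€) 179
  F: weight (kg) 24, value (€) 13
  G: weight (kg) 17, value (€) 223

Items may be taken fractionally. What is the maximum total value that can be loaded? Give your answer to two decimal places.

Ratios (sorted): A 17.64, C 15.21, E 14.92, G 13.12, D 6.69, B 2.80, F 0.54
take A (14 @ 247); take C (19 @ 289); take E (12 @ 179); take 2/17 of G → 26.24. Capacity used 47/47.
Total value = 741.24

741.24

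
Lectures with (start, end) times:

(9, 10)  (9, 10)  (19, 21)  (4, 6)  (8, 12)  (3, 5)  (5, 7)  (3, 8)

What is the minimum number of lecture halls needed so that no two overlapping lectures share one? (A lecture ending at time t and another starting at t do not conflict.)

3

Count concurrent intervals with a sweep; the peak is the room count.
Events (time:±→running): 3:+→1 3:+→2 4:+→3 … peak 3.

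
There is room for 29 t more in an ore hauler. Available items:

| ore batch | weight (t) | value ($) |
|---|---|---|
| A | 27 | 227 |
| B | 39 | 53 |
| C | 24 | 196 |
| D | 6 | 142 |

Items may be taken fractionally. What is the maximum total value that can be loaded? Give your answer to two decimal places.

Greedy by value/weight ratio, highest first.
Order: D (142/6=23.67) > A (227/27=8.41) > C (196/24=8.17) > B (53/39=1.36)
Fill: take D (6 @ 142) → take 23/27 of A → 193.37; 29/29 used.
Total value = 335.37

335.37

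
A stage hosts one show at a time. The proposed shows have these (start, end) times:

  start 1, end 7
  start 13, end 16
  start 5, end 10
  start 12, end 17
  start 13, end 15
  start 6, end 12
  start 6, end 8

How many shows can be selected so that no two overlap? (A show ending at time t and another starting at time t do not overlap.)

2

Sorted by end: (1,7)  (6,8)  (5,10)  (6,12)  (13,15)  (13,16)  (12,17)
take (1,7); skip (5,10); skip (6,12); take (13,15).
Selected 2 shows.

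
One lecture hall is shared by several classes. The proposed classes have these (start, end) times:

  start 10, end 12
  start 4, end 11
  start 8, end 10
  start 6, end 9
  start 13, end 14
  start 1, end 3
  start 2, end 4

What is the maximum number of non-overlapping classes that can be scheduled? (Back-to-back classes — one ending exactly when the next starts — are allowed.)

4

By end time: (1,3), (2,4), (6,9), (8,10), (4,11), (10,12), (13,14).
Pick (1,3); next start ≥ 3 → (6,9); next start ≥ 9 → (10,12); next start ≥ 12 → (13,14).
Selected 4 classes.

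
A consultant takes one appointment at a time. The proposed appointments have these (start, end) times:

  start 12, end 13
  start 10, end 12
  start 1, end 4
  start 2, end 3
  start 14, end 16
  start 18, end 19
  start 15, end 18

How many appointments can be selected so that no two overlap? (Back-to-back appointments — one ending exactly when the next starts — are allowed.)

Sort by end time and greedily take each interval whose start is ≥ the last chosen end.
By end time: (2,3), (1,4), (10,12), (12,13), (14,16), (15,18), (18,19).
Pick (2,3); next start ≥ 3 → (10,12); next start ≥ 12 → (12,13); next start ≥ 13 → (14,16); next start ≥ 16 → (18,19).
Selected 5 appointments.

5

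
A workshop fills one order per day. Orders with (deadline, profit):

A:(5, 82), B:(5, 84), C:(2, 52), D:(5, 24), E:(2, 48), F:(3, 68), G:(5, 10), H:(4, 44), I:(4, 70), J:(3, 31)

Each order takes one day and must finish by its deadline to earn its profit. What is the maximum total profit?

356

Sort by profit descending; place each in the latest free slot ≤ its deadline.
Profit order: B=84 A=82 I=70 F=68 C=52 E=48 H=44 J=31 D=24 G=10
Assign: B→slot 5, A→slot 4, I→slot 3, F→slot 2, C→slot 1, E skipped, H skipped, J skipped, D skipped, G skipped.
Slots: [1:C] [2:F] [3:I] [4:A] [5:B]
Profit = 52 + 68 + 70 + 82 + 84 = 356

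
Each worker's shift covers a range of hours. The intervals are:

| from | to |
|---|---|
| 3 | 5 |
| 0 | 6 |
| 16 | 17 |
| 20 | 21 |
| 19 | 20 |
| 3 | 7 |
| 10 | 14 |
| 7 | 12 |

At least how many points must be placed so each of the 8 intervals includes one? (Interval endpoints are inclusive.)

By right end: [3,5]  [0,6]  [3,7]  [7,12]  [10,14]  [16,17]  [19,20]  [20,21]
[3,5] uncovered → point at 5; [7,12] uncovered → point at 12; [16,17] uncovered → point at 17; [19,20] uncovered → point at 20.
Points: 5, 12, 17, 20 (4 total).

4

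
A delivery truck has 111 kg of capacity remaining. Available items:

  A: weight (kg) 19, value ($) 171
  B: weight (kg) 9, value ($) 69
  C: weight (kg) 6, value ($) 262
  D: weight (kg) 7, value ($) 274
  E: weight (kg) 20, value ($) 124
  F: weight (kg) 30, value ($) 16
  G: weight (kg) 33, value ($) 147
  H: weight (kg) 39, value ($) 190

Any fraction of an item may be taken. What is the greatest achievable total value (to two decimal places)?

Greedy by value/weight ratio, highest first.
Ratios (sorted): C 43.67, D 39.14, A 9.00, B 7.67, E 6.20, H 4.87, G 4.45, F 0.53
take C (6 @ 262); take D (7 @ 274); take A (19 @ 171); take B (9 @ 69); take E (20 @ 124); take H (39 @ 190); take 11/33 of G → 49.00. Capacity used 111/111.
Total value = 1139.00

1139.00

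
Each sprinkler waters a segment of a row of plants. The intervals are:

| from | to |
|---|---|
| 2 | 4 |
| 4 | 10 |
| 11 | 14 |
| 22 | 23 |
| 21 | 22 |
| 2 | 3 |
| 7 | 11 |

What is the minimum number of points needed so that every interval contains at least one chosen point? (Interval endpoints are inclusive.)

Process intervals by earliest right end; each time one isn't hit yet, stab at its right endpoint.
By right end: [2,3]  [2,4]  [4,10]  [7,11]  [11,14]  [21,22]  [22,23]
[2,3] uncovered → point at 3; [4,10] uncovered → point at 10; [11,14] uncovered → point at 14; [21,22] uncovered → point at 22.
Points: 3, 10, 14, 22 (4 total).

4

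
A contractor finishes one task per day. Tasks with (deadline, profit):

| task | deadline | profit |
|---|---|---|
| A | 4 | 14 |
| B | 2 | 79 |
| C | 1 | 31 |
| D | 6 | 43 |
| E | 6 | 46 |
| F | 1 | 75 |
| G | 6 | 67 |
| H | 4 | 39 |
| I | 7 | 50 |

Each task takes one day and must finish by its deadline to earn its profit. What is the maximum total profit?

Take jobs in profit order; each goes to the latest open slot no later than its deadline.
By profit: B(d2,79), F(d1,75), G(d6,67), I(d7,50), E(d6,46), D(d6,43), H(d4,39), C(d1,31), A(d4,14)
B→slot 2; F→slot 1; G→slot 6; I→slot 7; E→slot 5; D→slot 4; H→slot 3; C skipped; A skipped.
Profit = 75 + 79 + 39 + 43 + 46 + 67 + 50 = 399

399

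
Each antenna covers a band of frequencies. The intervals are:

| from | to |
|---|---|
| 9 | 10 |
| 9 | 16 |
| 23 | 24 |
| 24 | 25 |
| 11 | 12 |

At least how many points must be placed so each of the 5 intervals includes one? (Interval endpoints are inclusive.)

3

By right end: [9,10]  [11,12]  [9,16]  [23,24]  [24,25]
[9,10] uncovered → point at 10; [11,12] uncovered → point at 12; [23,24] uncovered → point at 24.
Points: 10, 12, 24 (3 total).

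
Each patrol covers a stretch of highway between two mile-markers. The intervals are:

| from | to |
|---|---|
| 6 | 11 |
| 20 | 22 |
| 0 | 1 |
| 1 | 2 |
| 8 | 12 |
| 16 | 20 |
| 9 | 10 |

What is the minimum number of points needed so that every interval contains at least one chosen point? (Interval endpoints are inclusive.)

By right end: [0,1]  [1,2]  [9,10]  [6,11]  [8,12]  [16,20]  [20,22]
[0,1] uncovered → point at 1; [9,10] uncovered → point at 10; [16,20] uncovered → point at 20.
Points: 1, 10, 20 (3 total).

3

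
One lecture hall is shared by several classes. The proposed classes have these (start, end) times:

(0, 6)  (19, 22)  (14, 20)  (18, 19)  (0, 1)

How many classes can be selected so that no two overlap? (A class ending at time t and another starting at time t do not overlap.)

3

Sorted by end: (0,1)  (0,6)  (18,19)  (14,20)  (19,22)
take (0,1); take (18,19); skip (14,20); take (19,22).
Selected 3 classes.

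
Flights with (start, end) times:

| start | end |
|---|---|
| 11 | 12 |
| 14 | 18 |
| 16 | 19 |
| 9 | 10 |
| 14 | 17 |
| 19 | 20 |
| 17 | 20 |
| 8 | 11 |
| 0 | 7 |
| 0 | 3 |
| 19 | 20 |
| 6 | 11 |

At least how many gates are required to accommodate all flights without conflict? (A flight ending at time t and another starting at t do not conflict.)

The answer is the maximum number of intervals overlapping at any instant.
Events (time:±→running): 0:+→1 0:+→2 3:-→1 6:+→2 7:-→1 8:+→2 9:+→3 … peak 3.

3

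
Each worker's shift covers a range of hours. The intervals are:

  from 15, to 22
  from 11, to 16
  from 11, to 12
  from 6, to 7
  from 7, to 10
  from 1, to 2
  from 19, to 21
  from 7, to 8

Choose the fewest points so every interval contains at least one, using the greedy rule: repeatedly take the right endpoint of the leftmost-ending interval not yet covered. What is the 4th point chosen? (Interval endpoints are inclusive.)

Sort by right endpoint; whenever an interval is uncovered, place a point at its right end.
By right end: [1,2]  [6,7]  [7,8]  [7,10]  [11,12]  [11,16]  [19,21]  [15,22]
[1,2] uncovered → point at 2; [6,7] uncovered → point at 7; [11,12] uncovered → point at 12; [19,21] uncovered → point at 21.
Points: 2, 7, 12, 21 (4 total).

21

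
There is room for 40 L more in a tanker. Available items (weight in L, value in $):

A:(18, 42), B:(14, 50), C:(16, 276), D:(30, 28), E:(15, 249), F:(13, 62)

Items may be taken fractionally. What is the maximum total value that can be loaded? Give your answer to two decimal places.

Sort by value per unit weight and fill in that order.
Ratios (sorted): C 17.25, E 16.60, F 4.77, B 3.57, A 2.33, D 0.93
take C (16 @ 276); take E (15 @ 249); take 9/13 of F → 42.92. Capacity used 40/40.
Total value = 567.92

567.92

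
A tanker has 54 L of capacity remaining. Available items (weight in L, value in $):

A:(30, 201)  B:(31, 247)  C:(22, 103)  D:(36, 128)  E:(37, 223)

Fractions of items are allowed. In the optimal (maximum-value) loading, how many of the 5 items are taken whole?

1

Greedy by value/weight ratio, highest first.
Order: B (247/31=7.97) > A (201/30=6.70) > E (223/37=6.03) > C (103/22=4.68) > D (128/36=3.56)
Fill: take B (31 @ 247) → take 23/30 of A → 154.10; 54/54 used.
1 item(s) taken whole; one partial (take 23/30 of A).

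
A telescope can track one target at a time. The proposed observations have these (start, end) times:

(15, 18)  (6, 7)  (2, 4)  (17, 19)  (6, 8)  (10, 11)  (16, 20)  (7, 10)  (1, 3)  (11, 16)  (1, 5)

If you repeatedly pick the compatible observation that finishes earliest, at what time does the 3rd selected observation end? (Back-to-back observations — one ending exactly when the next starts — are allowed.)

Sort by end time and greedily take each interval whose start is ≥ the last chosen end.
Sorted by end: (1,3)  (2,4)  (1,5)  (6,7)  (6,8)  (7,10)  (10,11)  (11,16)  (15,18)  (17,19)  (16,20)
take (1,3); take (6,7); skip (6,8); take (7,10); take (10,11); take (11,16); take (17,19).
Selected: (1,3) (6,7) (7,10) (10,11) (11,16) (17,19)

10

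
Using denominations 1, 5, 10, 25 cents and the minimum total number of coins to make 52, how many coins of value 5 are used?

52 = 2×25 + 2×1
Count of 5: 0

0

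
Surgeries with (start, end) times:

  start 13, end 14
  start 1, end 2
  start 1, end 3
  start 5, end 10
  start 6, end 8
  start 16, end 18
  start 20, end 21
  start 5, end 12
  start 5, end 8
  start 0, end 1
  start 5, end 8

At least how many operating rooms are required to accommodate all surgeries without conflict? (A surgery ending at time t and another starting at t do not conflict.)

starts: [0, 1, 1, 5, 5, 5, 5, 6, 13, 16, 20]
ends:   [1, 2, 3, 8, 8, 8, 10, 12, 14, 18, 21]
s0→1 e1→0 s1→1 s1→2 e2→1 e3→0 s5→1 s5→2 s5→3 s5→4 s6→5  — peak 5.

5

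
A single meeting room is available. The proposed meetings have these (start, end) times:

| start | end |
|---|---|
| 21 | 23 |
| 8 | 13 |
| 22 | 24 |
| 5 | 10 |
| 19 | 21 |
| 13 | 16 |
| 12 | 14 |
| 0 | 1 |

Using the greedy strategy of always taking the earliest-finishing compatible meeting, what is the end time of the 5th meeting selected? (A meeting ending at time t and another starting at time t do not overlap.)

Order by finish time; keep every interval that doesn't clash with the previous kept one.
By end time: (0,1), (5,10), (8,13), (12,14), (13,16), (19,21), (21,23), (22,24).
Pick (0,1); next start ≥ 1 → (5,10); next start ≥ 10 → (12,14); next start ≥ 14 → (19,21); next start ≥ 21 → (21,23).
Selected: (0,1) (5,10) (12,14) (19,21) (21,23)

23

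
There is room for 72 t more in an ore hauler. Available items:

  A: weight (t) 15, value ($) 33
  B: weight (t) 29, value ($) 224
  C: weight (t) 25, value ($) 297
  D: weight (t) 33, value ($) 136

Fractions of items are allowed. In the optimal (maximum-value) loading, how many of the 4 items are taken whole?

2

Sort by value per unit weight and fill in that order.
Ratios (sorted): C 11.88, B 7.72, D 4.12, A 2.20
take C (25 @ 297); take B (29 @ 224); take 18/33 of D → 74.18. Capacity used 72/72.
2 item(s) taken whole; one partial (take 18/33 of D).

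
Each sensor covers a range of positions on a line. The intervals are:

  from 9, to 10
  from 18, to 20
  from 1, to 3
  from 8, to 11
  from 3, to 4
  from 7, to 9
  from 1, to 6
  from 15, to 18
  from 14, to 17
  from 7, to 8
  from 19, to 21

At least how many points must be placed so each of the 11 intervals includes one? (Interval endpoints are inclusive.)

Sorted: [1,3] [3,4] [1,6] [7,8] [7,9] [9,10] [8,11] [14,17] [15,18] [18,20] [19,21]
{[1,3],[3,4],[1,6]} hit by 3; {[7,8],[7,9]} hit by 8; {[9,10],[8,11]} hit by 10; {[14,17],[15,18]} hit by 17; {[18,20],[19,21]} hit by 20.
Points: 3, 8, 10, 17, 20 (5 total).

5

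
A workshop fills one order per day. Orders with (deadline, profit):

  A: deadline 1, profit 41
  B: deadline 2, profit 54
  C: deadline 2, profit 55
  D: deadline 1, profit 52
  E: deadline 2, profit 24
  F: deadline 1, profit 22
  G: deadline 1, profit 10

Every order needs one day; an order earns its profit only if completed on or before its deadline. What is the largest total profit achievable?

109

Take jobs in profit order; each goes to the latest open slot no later than its deadline.
By profit: C(d2,55), B(d2,54), D(d1,52), A(d1,41), E(d2,24), F(d1,22), G(d1,10)
C→slot 2; B→slot 1; D skipped; A skipped; E skipped; F skipped; G skipped.
Profit = 54 + 55 = 109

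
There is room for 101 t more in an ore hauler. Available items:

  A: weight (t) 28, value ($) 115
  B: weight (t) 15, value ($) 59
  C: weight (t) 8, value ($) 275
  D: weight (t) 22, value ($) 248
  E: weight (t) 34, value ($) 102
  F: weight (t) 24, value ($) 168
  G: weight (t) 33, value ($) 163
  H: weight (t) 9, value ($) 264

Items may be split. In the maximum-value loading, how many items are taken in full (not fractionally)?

Sort by value per unit weight and fill in that order.
Order: C (275/8=34.38) > H (264/9=29.33) > D (248/22=11.27) > F (168/24=7.00) > G (163/33=4.94) > A (115/28=4.11) > B (59/15=3.93) > E (102/34=3.00)
Fill: take C (8 @ 275) → take H (9 @ 264) → take D (22 @ 248) → take F (24 @ 168) → take G (33 @ 163) → take 5/28 of A → 20.54; 101/101 used.
5 item(s) taken whole; one partial (take 5/28 of A).

5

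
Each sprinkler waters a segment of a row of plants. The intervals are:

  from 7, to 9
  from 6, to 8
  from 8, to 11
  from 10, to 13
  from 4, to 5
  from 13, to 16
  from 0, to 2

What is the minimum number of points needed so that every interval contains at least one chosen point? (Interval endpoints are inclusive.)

Process intervals by earliest right end; each time one isn't hit yet, stab at its right endpoint.
By right end: [0,2]  [4,5]  [6,8]  [7,9]  [8,11]  [10,13]  [13,16]
[0,2] uncovered → point at 2; [4,5] uncovered → point at 5; [6,8] uncovered → point at 8; [10,13] uncovered → point at 13.
Points: 2, 5, 8, 13 (4 total).

4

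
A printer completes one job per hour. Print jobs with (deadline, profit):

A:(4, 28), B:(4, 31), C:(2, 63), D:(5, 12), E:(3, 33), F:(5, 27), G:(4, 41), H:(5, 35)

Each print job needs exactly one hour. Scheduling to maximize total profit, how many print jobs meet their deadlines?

Profit order: C=63 G=41 H=35 E=33 B=31 A=28 F=27 D=12
Assign: C→slot 2, G→slot 4, H→slot 5, E→slot 3, B→slot 1, A skipped, F skipped, D skipped.
Slots: [1:B] [2:C] [3:E] [4:G] [5:H]
5 of 8 scheduled.

5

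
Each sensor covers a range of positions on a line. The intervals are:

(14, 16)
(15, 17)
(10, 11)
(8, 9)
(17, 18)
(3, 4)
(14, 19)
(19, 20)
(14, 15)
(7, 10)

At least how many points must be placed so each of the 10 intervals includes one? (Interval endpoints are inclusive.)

Sort by right endpoint; whenever an interval is uncovered, place a point at its right end.
Sorted: [3,4] [8,9] [7,10] [10,11] [14,15] [14,16] [15,17] [17,18] [14,19] [19,20]
{[3,4]} hit by 4; {[8,9],[7,10]} hit by 9; {[10,11]} hit by 11; {[14,15],[14,16],[15,17]} hit by 15; {[17,18],[14,19]} hit by 18; {[19,20]} hit by 20.
Points: 4, 9, 11, 15, 18, 20 (6 total).

6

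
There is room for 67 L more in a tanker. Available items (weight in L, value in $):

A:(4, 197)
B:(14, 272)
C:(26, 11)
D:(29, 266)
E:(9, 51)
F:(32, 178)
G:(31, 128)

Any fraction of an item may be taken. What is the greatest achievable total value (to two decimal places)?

Greedy by value/weight ratio, highest first.
Order: A (197/4=49.25) > B (272/14=19.43) > D (266/29=9.17) > E (51/9=5.67) > F (178/32=5.56) > G (128/31=4.13) > C (11/26=0.42)
Fill: take A (4 @ 197) → take B (14 @ 272) → take D (29 @ 266) → take E (9 @ 51) → take 11/32 of F → 61.19; 67/67 used.
Total value = 847.19

847.19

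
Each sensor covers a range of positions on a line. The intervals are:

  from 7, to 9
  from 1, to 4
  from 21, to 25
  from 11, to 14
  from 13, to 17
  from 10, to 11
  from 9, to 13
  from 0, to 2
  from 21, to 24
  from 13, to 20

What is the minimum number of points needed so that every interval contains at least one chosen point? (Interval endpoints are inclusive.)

5

Process intervals by earliest right end; each time one isn't hit yet, stab at its right endpoint.
Sorted: [0,2] [1,4] [7,9] [10,11] [9,13] [11,14] [13,17] [13,20] [21,24] [21,25]
{[0,2],[1,4]} hit by 2; {[7,9]} hit by 9; {[10,11],[9,13],[11,14]} hit by 11; {[13,17],[13,20]} hit by 17; {[21,24],[21,25]} hit by 24.
Points: 2, 9, 11, 17, 24 (5 total).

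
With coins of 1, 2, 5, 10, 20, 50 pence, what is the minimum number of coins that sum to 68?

5

Greedy: take as many of the largest coin as possible, then repeat with the remainder.
68 − 1×50→18 − 1×10→8 − 1×5→3 − 1×2→1 − 1×1→0
Total coins = 1 + 1 + 1 + 1 + 1 = 5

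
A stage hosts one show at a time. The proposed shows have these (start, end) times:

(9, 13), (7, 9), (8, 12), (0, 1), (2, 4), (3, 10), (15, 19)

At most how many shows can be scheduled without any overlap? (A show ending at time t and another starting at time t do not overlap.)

5

Greedy by earliest finish: after sorting by end time, pick each interval compatible with the last pick.
Sorted by end: (0,1)  (2,4)  (7,9)  (3,10)  (8,12)  (9,13)  (15,19)
take (0,1); take (2,4); take (7,9); skip (8,12); take (9,13); take (15,19).
Selected 5 shows.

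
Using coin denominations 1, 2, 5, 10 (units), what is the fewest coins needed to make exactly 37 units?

5

37 = 3×10 + 1×5 + 1×2
Total coins = 3 + 1 + 1 = 5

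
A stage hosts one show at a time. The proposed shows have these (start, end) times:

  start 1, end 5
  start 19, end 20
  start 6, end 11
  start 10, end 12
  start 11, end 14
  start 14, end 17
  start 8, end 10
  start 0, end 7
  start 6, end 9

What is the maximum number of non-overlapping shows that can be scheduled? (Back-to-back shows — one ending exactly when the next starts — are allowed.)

5

Sorted by end: (1,5)  (0,7)  (6,9)  (8,10)  (6,11)  (10,12)  (11,14)  (14,17)  (19,20)
take (1,5); take (6,9); take (10,12); take (14,17); take (19,20).
Selected 5 shows.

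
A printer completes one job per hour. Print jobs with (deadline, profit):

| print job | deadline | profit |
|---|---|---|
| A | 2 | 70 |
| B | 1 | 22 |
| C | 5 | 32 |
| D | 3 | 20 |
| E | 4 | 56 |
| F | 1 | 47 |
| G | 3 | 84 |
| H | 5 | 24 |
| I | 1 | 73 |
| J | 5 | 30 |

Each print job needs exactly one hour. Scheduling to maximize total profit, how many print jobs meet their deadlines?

Sort by profit descending; place each in the latest free slot ≤ its deadline.
By profit: G(d3,84), I(d1,73), A(d2,70), E(d4,56), F(d1,47), C(d5,32), J(d5,30), H(d5,24), B(d1,22), D(d3,20)
G→slot 3; I→slot 1; A→slot 2; E→slot 4; F skipped; C→slot 5; J skipped; H skipped; B skipped; D skipped.
5 of 10 scheduled.

5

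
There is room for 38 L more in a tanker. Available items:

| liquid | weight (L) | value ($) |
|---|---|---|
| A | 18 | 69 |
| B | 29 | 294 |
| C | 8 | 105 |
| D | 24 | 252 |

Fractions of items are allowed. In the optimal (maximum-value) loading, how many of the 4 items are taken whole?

Sort by value per unit weight and fill in that order.
Ratios (sorted): C 13.12, D 10.50, B 10.14, A 3.83
take C (8 @ 105); take D (24 @ 252); take 6/29 of B → 60.83. Capacity used 38/38.
2 item(s) taken whole; one partial (take 6/29 of B).

2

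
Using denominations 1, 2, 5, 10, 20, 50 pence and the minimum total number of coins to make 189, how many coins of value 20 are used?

189 = 3×50 + 1×20 + 1×10 + 1×5 + 2×2
Count of 20: 1

1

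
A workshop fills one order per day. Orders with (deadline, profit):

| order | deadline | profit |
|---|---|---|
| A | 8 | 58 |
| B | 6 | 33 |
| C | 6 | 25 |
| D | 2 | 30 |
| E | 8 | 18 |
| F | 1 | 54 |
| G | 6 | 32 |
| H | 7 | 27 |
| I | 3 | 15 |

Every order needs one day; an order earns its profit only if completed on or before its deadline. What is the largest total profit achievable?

277

Profit order: A=58 F=54 B=33 G=32 D=30 H=27 C=25 E=18 I=15
Assign: A→slot 8, F→slot 1, B→slot 6, G→slot 5, D→slot 2, H→slot 7, C→slot 4, E→slot 3, I skipped.
Slots: [1:F] [2:D] [3:E] [4:C] [5:G] [6:B] [7:H] [8:A]
Profit = 54 + 30 + 18 + 25 + 32 + 33 + 27 + 58 = 277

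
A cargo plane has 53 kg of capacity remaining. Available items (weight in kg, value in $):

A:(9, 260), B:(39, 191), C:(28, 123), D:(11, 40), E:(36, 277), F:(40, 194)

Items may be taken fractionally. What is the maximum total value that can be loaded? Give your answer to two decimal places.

576.18

Ratios (sorted): A 28.89, E 7.69, B 4.90, F 4.85, C 4.39, D 3.64
take A (9 @ 260); take E (36 @ 277); take 8/39 of B → 39.18. Capacity used 53/53.
Total value = 576.18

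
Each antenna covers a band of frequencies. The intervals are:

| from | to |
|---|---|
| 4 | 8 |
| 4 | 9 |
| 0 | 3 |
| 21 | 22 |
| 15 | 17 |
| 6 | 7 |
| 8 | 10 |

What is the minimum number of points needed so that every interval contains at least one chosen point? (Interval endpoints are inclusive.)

5

Sort by right endpoint; whenever an interval is uncovered, place a point at its right end.
Sorted: [0,3] [6,7] [4,8] [4,9] [8,10] [15,17] [21,22]
{[0,3]} hit by 3; {[6,7],[4,8],[4,9]} hit by 7; {[8,10]} hit by 10; {[15,17]} hit by 17; {[21,22]} hit by 22.
Points: 3, 7, 10, 17, 22 (5 total).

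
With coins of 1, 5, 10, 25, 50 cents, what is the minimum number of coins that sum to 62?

Use the largest denomination that fits, subtract, and repeat.
62 = 1×50 + 1×10 + 2×1
Total coins = 1 + 1 + 2 = 4

4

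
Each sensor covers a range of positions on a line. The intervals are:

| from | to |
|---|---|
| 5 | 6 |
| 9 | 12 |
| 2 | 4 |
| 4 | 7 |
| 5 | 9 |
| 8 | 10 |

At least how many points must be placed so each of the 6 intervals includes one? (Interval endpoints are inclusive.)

Process intervals by earliest right end; each time one isn't hit yet, stab at its right endpoint.
Sorted: [2,4] [5,6] [4,7] [5,9] [8,10] [9,12]
{[2,4]} hit by 4; {[5,6],[4,7],[5,9]} hit by 6; {[8,10],[9,12]} hit by 10.
Points: 4, 6, 10 (3 total).

3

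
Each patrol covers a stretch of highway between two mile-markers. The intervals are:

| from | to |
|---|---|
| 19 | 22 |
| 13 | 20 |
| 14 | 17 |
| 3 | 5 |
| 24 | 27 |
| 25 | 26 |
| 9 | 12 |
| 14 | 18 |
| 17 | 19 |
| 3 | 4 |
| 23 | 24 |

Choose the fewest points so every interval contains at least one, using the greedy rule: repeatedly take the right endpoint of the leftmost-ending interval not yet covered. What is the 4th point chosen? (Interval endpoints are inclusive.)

22

Process intervals by earliest right end; each time one isn't hit yet, stab at its right endpoint.
Sorted: [3,4] [3,5] [9,12] [14,17] [14,18] [17,19] [13,20] [19,22] [23,24] [25,26] [24,27]
{[3,4],[3,5]} hit by 4; {[9,12]} hit by 12; {[14,17],[14,18],[17,19],[13,20]} hit by 17; {[19,22]} hit by 22; {[23,24]} hit by 24; {[25,26],[24,27]} hit by 26.
Points: 4, 12, 17, 22, 24, 26 (6 total).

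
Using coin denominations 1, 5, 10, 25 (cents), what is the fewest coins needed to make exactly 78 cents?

Use the largest denomination that fits, subtract, and repeat.
78 = 3×25 + 3×1
Total coins = 3 + 3 = 6

6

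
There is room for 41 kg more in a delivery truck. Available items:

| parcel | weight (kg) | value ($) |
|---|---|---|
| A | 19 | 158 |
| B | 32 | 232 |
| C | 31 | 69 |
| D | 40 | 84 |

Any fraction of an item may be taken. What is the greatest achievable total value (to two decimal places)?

Sort by value per unit weight and fill in that order.
Order: A (158/19=8.32) > B (232/32=7.25) > C (69/31=2.23) > D (84/40=2.10)
Fill: take A (19 @ 158) → take 22/32 of B → 159.50; 41/41 used.
Total value = 317.50

317.50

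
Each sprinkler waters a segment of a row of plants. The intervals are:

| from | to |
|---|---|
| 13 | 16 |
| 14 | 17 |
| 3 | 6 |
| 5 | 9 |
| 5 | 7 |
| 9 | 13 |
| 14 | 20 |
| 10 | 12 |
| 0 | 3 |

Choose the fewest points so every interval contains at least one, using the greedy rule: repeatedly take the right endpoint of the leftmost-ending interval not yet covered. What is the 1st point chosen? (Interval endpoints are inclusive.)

By right end: [0,3]  [3,6]  [5,7]  [5,9]  [10,12]  [9,13]  [13,16]  [14,17]  [14,20]
[0,3] uncovered → point at 3; [5,7] uncovered → point at 7; [10,12] uncovered → point at 12; [13,16] uncovered → point at 16.
Points: 3, 7, 12, 16 (4 total).

3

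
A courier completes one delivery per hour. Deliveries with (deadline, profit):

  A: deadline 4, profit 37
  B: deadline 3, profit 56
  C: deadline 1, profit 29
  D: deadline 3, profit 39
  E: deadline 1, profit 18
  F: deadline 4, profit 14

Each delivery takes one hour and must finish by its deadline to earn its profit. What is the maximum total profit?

161

Profit order: B=56 D=39 A=37 C=29 E=18 F=14
Assign: B→slot 3, D→slot 2, A→slot 4, C→slot 1, E skipped, F skipped.
Slots: [1:C] [2:D] [3:B] [4:A]
Profit = 29 + 39 + 56 + 37 = 161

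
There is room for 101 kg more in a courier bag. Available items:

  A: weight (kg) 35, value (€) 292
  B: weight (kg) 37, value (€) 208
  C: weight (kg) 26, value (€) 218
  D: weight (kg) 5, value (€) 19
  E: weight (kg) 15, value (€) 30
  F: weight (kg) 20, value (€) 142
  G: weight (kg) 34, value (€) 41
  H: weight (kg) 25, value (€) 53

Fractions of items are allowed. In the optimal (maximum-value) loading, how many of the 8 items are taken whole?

Ratios (sorted): C 8.38, A 8.34, F 7.10, B 5.62, D 3.80, H 2.12, E 2.00, G 1.21
take C (26 @ 218); take A (35 @ 292); take F (20 @ 142); take 20/37 of B → 112.43. Capacity used 101/101.
3 item(s) taken whole; one partial (take 20/37 of B).

3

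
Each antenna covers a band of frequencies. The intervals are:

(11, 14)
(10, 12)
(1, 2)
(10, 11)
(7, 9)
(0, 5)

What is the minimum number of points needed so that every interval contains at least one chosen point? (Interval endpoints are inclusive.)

3

Sort by right endpoint; whenever an interval is uncovered, place a point at its right end.
By right end: [1,2]  [0,5]  [7,9]  [10,11]  [10,12]  [11,14]
[1,2] uncovered → point at 2; [7,9] uncovered → point at 9; [10,11] uncovered → point at 11.
Points: 2, 9, 11 (3 total).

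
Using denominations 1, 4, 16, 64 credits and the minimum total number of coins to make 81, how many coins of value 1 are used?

1

Use the largest denomination that fits, subtract, and repeat.
81 − 1×64→17 − 1×16→1 − 1×1→0
Count of 1: 1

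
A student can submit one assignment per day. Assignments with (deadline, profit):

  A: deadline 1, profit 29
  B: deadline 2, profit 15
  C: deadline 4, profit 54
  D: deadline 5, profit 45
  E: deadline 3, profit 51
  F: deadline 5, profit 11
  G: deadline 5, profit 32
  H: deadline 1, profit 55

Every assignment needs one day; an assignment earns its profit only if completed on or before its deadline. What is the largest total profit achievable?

Take jobs in profit order; each goes to the latest open slot no later than its deadline.
By profit: H(d1,55), C(d4,54), E(d3,51), D(d5,45), G(d5,32), A(d1,29), B(d2,15), F(d5,11)
H→slot 1; C→slot 4; E→slot 3; D→slot 5; G→slot 2; A skipped; B skipped; F skipped.
Profit = 55 + 32 + 51 + 54 + 45 = 237

237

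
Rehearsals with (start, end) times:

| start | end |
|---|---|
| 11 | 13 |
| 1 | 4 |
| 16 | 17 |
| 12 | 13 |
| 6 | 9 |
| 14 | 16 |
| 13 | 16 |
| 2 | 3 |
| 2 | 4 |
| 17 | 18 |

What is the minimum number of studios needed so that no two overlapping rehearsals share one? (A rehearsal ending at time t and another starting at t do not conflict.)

3

Count concurrent intervals with a sweep; the peak is the room count.
starts: [1, 2, 2, 6, 11, 12, 13, 14, 16, 17]
ends:   [3, 4, 4, 9, 13, 13, 16, 16, 17, 18]
s1→1 s2→2 s2→3  — peak 3.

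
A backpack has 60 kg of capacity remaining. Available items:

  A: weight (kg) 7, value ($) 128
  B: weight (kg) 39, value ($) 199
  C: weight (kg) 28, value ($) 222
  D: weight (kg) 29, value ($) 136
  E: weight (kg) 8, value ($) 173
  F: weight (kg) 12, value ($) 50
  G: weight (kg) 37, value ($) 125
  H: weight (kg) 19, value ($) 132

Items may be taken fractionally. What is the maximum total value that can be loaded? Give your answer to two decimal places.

641.11

Order: E (173/8=21.62) > A (128/7=18.29) > C (222/28=7.93) > H (132/19=6.95) > B (199/39=5.10) > D (136/29=4.69) > F (50/12=4.17) > G (125/37=3.38)
Fill: take E (8 @ 173) → take A (7 @ 128) → take C (28 @ 222) → take 17/19 of H → 118.11; 60/60 used.
Total value = 641.11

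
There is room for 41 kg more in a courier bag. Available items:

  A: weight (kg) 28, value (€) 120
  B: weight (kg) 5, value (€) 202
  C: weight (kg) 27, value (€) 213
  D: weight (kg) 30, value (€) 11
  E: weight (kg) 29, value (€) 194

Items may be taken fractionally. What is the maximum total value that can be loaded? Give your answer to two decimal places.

Sort by value per unit weight and fill in that order.
Order: B (202/5=40.40) > C (213/27=7.89) > E (194/29=6.69) > A (120/28=4.29) > D (11/30=0.37)
Fill: take B (5 @ 202) → take C (27 @ 213) → take 9/29 of E → 60.21; 41/41 used.
Total value = 475.21

475.21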